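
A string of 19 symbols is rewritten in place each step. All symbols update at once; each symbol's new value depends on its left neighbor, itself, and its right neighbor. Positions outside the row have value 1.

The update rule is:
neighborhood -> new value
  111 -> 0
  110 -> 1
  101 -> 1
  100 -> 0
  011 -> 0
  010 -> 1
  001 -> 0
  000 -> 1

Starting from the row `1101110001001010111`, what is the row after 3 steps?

0110010101001111000
1010011111000001010
1110000001011101111

1110000001011101111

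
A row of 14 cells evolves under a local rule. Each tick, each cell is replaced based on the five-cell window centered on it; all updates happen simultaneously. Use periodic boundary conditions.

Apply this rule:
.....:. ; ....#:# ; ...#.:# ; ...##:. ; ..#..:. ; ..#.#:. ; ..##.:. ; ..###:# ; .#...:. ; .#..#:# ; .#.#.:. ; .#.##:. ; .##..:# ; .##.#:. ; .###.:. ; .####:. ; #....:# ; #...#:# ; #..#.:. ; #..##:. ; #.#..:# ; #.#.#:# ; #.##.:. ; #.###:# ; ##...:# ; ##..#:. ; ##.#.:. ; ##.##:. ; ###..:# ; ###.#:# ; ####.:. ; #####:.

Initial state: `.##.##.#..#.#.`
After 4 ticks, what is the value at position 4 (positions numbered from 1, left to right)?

.

.......##...##
##...#..###..#
.####.#.#.#..#
.#..#.#.#.##..
position 4 holds .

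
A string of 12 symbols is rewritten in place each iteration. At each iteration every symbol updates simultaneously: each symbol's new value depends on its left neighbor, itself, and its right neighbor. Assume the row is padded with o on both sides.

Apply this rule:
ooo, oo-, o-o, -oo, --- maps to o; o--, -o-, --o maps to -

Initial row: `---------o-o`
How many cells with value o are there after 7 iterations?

-ooooooo--oo
oooooooo--oo
oooooooo--oo  (fixed point — unchanged through iteration 7)
count of o: 10

10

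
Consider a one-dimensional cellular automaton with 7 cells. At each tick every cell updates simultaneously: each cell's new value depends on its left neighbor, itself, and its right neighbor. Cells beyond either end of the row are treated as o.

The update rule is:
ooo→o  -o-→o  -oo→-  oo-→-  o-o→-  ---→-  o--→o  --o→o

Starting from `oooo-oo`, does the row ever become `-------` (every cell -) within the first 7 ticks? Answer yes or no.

tick 1: ooo---o
tick 2: oo-o-o-
tick 3: o--o-o-
tick 4: -ooo-o-
tick 5: --o--o-
tick 6: oooooo-
tick 7: ooooo--
tick 7 is ooooo--, still not uniform -

no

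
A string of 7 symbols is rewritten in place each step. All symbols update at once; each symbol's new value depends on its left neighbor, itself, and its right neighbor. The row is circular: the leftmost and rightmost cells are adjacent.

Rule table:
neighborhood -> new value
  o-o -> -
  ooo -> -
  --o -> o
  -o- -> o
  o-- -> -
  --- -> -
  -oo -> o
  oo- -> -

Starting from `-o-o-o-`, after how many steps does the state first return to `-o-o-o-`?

oo-o-o-
o--o-o-
o-oo-o-
o-o--o-
o-o-oo-
o-o-o--
o-o-o-o
--o-o-o
-oo-o-o
-o--o-o
-o-oo-o
-o-o--o
-o-o-oo
-o-o-o-

14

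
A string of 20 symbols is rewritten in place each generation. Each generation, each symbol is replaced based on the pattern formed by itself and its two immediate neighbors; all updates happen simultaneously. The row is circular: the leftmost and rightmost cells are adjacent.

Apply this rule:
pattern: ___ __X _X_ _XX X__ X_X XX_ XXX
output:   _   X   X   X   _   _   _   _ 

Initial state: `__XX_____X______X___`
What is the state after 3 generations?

generation 1: _XX_____XX_____XX___
generation 2: XX_____XX_____XX____
generation 3: X_____XX_____XX____X

X_____XX_____XX____X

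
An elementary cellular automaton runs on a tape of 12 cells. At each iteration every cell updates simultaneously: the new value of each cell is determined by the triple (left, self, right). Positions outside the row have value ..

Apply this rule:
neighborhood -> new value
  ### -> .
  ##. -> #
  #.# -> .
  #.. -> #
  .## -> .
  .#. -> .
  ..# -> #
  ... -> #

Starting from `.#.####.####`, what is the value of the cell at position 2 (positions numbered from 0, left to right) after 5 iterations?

iteration 1: #.....#....#
iteration 2: .#####.####.
iteration 3: #....#....##
iteration 4: .####.####.#
iteration 5: #...#....#..
position 2 holds .

.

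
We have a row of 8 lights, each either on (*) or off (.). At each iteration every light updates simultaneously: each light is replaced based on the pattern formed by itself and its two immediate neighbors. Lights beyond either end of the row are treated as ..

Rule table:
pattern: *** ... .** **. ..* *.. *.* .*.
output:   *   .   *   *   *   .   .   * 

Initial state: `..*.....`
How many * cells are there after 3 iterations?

3

iteration 1: .**.....
iteration 2: ***.....
iteration 3: ***.....
count of *: 3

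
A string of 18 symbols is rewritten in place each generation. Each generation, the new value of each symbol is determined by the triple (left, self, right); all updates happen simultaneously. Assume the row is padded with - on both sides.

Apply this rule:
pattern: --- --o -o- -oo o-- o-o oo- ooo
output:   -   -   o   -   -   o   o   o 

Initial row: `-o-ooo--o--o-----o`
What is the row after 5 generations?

-oo-oo--o--o-----o
--oo-o--o--o-----o
---ooo--o--o-----o
----oo--o--o-----o
-----o--o--o-----o

-----o--o--o-----o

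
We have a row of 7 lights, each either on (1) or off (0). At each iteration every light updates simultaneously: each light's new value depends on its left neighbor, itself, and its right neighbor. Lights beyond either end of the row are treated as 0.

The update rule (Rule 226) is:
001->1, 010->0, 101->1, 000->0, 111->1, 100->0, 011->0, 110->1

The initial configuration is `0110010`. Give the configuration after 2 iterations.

1010100
0101000

0101000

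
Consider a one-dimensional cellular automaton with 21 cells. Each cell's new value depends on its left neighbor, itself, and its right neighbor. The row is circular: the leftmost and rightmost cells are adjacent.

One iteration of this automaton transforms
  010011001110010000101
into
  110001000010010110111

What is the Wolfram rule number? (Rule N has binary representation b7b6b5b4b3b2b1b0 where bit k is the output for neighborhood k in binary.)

position 9: 111 → 0  (bit 7 = 0)
position 5: 110 → 1  (bit 6 = 1)
position 0: 101 → 1  (bit 5 = 1)
position 2: 100 → 0  (bit 4 = 0)
position 4: 011 → 0  (bit 3 = 0)
position 1: 010 → 1  (bit 2 = 1)
position 3: 001 → 0  (bit 1 = 0)
position 15: 000 → 1  (bit 0 = 1)
bits b7..b0 = 01100101 = 101

101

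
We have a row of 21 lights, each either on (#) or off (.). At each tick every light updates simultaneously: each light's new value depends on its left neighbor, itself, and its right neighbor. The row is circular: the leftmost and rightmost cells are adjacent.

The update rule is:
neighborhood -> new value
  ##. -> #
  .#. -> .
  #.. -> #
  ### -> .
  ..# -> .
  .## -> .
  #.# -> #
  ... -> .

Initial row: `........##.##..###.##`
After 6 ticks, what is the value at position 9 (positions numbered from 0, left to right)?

#........##.##...##.#
##........##.##...##.
.##........##.##...##
#.##........##.##...#
##.##........##.##...
.##.##........##.##..
position 9 holds .

.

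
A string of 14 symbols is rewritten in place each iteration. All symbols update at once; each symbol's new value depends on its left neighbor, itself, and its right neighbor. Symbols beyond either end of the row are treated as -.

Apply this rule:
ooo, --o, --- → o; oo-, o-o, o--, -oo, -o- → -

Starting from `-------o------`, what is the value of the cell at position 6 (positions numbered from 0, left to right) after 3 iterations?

-

iteration 1: ooooooo--ooooo
iteration 2: -ooooo--o-ooo-
iteration 3: o-ooo--o---o--
position 6 holds -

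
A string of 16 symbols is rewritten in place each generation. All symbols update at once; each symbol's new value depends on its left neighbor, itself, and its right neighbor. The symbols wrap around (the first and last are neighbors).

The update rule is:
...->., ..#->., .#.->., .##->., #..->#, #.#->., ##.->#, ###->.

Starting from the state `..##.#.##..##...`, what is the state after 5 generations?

##.....#....##..

...#....##..##..
....#....##..##.
.....#....##..##
#.....#....##..#
##.....#....##..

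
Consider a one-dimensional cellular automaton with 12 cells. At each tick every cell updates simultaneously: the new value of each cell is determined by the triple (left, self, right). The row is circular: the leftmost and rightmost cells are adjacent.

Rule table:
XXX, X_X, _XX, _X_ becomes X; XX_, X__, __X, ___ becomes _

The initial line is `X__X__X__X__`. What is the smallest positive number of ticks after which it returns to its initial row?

X__X__X__X__

1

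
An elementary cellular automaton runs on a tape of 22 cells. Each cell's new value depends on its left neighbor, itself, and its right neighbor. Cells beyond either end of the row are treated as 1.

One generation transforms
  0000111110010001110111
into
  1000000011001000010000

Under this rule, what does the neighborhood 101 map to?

0

At position 18 the neighborhood is 101; the next row has 0 there.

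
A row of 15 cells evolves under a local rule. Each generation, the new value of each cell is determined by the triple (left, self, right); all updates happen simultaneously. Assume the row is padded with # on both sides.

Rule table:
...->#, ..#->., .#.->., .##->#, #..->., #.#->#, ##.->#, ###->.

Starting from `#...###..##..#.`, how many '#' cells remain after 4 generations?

#.#.#.#..##...#
##.#.#...##.#.#
.##.#..#.###.##
####....##.###.
count of #: 9

9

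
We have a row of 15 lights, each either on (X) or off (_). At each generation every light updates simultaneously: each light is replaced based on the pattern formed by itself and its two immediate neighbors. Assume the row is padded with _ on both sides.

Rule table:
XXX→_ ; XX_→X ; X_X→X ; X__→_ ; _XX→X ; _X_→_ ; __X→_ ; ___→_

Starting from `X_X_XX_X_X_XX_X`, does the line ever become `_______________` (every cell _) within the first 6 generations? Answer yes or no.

_X_XXXX_X_XXXX_
__XX__XX_XX__X_
__XX__XXXXX____
__XX__X___X____
__XX___________
__XX___________
generation 6 is __XX___________, still not uniform _

no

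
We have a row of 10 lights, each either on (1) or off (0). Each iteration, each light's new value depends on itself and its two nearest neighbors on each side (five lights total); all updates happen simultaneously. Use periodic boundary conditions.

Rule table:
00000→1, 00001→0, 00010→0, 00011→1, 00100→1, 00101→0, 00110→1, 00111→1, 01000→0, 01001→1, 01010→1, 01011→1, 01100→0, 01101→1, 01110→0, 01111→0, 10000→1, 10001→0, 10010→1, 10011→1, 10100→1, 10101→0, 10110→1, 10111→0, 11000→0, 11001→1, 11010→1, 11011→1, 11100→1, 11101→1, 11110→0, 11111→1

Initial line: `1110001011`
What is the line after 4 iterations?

iteration 1: 1010000100
iteration 2: 0110100111
iteration 3: 1111111101
iteration 4: 0111110110

0111110110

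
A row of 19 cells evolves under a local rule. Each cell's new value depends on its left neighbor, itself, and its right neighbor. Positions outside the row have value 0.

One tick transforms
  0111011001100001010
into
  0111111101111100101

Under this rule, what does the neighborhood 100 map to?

1

At position 7 the neighborhood is 100; the next row has 1 there.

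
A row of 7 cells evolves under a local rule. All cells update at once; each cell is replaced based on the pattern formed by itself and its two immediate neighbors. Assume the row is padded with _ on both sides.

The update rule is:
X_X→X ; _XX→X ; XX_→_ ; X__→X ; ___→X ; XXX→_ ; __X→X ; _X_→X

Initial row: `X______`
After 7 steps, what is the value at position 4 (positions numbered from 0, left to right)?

step 1: XXXXXXX
step 2: X______  (repeats step 0; period 2)
step 7: XXXXXXX
position 4 holds X

X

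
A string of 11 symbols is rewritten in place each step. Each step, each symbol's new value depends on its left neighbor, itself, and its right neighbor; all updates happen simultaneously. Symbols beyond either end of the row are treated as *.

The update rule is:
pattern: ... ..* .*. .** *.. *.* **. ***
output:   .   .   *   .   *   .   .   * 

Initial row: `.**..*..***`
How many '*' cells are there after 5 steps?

...*.**..**
*..*...*..*
.*.**..**..
.*...*...*.
.**..**..*.
count of *: 5

5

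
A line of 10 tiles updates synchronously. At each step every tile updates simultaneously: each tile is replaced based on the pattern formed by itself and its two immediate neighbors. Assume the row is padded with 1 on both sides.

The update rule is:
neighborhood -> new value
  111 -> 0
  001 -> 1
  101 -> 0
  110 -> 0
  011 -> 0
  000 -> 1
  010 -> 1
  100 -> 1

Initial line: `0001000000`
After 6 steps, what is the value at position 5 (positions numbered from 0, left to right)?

1111111111
0000000000
1111111111  (repeats step 1; period 2)
step 6: 0000000000
position 5 holds 0

0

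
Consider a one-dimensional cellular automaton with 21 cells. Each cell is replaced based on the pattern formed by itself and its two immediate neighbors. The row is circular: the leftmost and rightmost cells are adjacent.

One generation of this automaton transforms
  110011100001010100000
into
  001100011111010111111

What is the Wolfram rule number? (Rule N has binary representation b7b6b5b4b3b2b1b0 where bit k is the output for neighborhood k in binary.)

position 5: 111 → 0  (bit 7 = 0)
position 1: 110 → 0  (bit 6 = 0)
position 12: 101 → 0  (bit 5 = 0)
position 2: 100 → 1  (bit 4 = 1)
position 0: 011 → 0  (bit 3 = 0)
position 11: 010 → 1  (bit 2 = 1)
position 3: 001 → 1  (bit 1 = 1)
position 8: 000 → 1  (bit 0 = 1)
bits b7..b0 = 00010111 = 23

23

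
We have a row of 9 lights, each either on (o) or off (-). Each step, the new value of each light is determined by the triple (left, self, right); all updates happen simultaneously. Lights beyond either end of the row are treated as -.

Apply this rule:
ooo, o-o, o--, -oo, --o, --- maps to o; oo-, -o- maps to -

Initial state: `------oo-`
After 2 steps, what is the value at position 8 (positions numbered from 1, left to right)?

ooooooo-o
oooooo-o-
position 8 holds o

o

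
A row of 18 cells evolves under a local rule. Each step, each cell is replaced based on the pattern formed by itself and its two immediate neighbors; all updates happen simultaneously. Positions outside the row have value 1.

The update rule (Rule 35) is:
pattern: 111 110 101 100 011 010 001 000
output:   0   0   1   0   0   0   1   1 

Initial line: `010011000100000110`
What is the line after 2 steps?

step 1: 100100011001111001
step 2: 001001100010000010

001001100010000010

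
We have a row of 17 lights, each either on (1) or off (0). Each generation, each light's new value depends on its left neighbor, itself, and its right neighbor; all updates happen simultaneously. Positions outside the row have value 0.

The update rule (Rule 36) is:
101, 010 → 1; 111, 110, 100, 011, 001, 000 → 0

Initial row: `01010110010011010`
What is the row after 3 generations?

00000000010000000

generation 1: 01111000010000110
generation 2: 00000000010000000
generation 3: 00000000010000000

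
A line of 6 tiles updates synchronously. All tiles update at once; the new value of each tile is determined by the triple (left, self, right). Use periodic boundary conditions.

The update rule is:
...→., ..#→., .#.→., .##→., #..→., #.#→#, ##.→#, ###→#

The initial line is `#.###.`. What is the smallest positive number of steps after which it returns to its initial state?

step 1: .#.###
step 2: #.#.##
step 3: ##.#.#
step 4: ###.#.
step 5: .###.#
step 6: #.###.

6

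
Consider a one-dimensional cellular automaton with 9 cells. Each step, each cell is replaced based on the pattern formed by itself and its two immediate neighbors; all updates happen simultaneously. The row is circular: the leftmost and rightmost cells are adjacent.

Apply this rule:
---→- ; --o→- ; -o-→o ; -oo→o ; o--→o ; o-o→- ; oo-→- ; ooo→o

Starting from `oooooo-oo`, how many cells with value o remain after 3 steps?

6

step 1: ooooo--oo
step 2: oooo-o-oo
step 3: ooo--o-oo
count of o: 6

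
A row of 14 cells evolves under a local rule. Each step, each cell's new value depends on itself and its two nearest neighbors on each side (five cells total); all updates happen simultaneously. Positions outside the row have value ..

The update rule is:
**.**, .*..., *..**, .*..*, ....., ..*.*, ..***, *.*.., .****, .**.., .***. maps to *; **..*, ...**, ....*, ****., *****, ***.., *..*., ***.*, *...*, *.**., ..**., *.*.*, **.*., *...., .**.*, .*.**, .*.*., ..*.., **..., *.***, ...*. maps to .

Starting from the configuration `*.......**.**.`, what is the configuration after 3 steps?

..*..*.*..*..*

step 1: .*.***....*.*.
step 2: .*..*.....*.**
step 3: ..*..*.*..*..*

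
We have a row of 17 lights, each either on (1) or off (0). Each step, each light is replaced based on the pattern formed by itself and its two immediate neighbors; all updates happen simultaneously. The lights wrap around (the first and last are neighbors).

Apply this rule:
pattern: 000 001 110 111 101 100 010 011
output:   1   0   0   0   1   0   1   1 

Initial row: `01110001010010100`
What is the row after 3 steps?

00111100011010010

01000101110011101
11010111000010011
00111100011010010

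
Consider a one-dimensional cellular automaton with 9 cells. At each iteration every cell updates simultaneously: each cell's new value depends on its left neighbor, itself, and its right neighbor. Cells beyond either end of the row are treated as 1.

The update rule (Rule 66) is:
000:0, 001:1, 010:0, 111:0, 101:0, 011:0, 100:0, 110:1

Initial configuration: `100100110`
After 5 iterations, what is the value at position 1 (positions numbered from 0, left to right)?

0

iteration 1: 101001010
iteration 2: 100010000
iteration 3: 100100001
iteration 4: 101000010
iteration 5: 100000100
position 1 holds 0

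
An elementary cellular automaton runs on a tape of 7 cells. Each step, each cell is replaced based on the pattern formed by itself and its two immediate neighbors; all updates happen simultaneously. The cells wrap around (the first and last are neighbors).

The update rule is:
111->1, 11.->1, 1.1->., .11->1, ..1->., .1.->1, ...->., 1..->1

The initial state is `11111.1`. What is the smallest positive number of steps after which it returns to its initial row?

1

step 1: 11111.1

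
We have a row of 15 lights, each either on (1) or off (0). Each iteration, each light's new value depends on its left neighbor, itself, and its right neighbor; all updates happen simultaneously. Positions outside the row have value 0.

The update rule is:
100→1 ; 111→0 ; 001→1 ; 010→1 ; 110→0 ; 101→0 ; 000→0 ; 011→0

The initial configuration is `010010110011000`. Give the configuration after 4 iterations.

111110001100100
000001010011110
000011011100001
000100000010011

000100000010011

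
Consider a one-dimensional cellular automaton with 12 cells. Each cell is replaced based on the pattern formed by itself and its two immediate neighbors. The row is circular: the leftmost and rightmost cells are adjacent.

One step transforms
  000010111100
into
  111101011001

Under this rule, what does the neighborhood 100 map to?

0

At position 10 the neighborhood is 100; the next row has 0 there.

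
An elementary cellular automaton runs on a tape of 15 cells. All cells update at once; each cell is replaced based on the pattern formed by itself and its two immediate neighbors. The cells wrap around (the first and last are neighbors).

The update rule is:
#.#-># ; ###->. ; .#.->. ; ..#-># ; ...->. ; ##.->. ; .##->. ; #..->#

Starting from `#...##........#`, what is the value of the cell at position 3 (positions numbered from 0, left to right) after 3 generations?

#

.#.#..#......#.
#.#.##.#....#.#
.#.#..#.#..#.#.
position 3 holds #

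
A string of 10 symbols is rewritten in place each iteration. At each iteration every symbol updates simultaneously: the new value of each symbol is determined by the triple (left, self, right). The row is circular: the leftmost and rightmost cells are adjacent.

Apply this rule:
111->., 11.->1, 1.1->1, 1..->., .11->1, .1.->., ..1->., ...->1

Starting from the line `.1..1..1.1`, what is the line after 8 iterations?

..11111..1

iteration 1: 1.......1.
iteration 2: ..11111..1
iteration 3: ..1...1...
iteration 4: 1...1...11
iteration 5: 1.1...1.1.
iteration 6: .1..1..1.1  (repeats iteration 0; period 6)
iteration 8: ..11111..1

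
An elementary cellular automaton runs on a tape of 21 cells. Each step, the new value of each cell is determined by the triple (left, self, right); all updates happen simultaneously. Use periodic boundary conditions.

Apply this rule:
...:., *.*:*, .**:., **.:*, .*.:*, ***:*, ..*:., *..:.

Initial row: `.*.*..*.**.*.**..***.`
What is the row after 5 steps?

.***..**.****.*...**.
..**...**.*****....*.
...*....**.****....*.
...*.....**.***....*.
...*......**.**....*.

...*......**.**....*.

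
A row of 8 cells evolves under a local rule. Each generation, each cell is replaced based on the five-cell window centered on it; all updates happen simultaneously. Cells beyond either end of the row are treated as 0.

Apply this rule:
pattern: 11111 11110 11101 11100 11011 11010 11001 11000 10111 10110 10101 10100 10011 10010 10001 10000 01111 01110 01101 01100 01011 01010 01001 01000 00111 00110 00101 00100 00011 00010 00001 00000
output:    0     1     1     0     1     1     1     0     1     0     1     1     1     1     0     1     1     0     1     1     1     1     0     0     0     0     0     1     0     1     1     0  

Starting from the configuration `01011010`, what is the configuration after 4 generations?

10011110

generation 1: 10101110
generation 2: 01111000
generation 3: 00110010
generation 4: 10011110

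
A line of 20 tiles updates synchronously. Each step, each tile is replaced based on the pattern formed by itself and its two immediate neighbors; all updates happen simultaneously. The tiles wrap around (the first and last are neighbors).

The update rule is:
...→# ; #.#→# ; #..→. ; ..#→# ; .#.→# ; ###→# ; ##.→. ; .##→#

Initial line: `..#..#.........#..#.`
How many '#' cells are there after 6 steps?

16

step 1: ###.##.#########.##.
step 2: ##.##.#########.##.#
step 3: #.##.#########.##.##
step 4: .##.#########.##.###
step 5: ##.#########.##.###.
step 6: #.#########.##.###.#
count of #: 16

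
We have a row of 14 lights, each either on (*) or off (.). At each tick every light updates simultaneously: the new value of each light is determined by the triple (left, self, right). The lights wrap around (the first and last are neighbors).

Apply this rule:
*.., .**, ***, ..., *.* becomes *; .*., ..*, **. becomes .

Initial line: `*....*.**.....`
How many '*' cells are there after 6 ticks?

tick 1: .***..**.****.
tick 2: .**.*.*.****.*
tick 3: **.*.*.****.*.
tick 4: *.*.*.****.*.*
tick 5: .*.*.****.*.**
tick 6: *.*.****.*.**.
count of *: 9

9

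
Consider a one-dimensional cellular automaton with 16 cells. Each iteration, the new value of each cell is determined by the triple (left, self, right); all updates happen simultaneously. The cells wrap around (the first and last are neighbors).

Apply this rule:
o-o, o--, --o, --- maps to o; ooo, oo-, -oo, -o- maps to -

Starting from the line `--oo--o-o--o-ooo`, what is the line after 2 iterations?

oo--oo-o-oo-o---
--oo--o-o--o-ooo

--oo--o-o--o-ooo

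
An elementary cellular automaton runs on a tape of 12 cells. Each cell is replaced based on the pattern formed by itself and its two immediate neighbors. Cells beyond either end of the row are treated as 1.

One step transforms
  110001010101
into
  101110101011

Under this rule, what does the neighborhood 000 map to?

At position 3 the neighborhood is 000; the next row has 1 there.

1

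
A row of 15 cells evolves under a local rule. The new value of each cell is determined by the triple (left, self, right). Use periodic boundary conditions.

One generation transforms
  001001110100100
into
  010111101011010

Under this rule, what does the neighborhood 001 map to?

1

At position 1 the neighborhood is 001; the next row has 1 there.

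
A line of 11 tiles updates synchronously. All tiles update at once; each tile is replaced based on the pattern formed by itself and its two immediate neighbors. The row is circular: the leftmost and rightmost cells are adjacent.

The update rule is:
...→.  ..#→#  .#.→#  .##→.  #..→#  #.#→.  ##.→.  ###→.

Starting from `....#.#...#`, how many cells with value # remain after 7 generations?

#..##.##.##
.##........
#..#.......
#####.....#
.....#...#.
....###.###
#..#.......
count of #: 2

2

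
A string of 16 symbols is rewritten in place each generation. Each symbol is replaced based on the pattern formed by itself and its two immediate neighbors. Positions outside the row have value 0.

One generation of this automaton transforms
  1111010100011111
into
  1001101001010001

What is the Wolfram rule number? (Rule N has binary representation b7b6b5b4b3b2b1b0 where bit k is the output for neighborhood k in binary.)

105

position 1: 111 → 0  (bit 7 = 0)
position 3: 110 → 1  (bit 6 = 1)
position 4: 101 → 1  (bit 5 = 1)
position 8: 100 → 0  (bit 4 = 0)
position 0: 011 → 1  (bit 3 = 1)
position 5: 010 → 0  (bit 2 = 0)
position 10: 001 → 0  (bit 1 = 0)
position 9: 000 → 1  (bit 0 = 1)
bits b7..b0 = 01101001 = 105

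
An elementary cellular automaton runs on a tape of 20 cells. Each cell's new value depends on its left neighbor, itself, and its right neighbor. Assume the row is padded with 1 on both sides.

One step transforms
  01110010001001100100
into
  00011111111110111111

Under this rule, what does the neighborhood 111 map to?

0

At position 2 the neighborhood is 111; the next row has 0 there.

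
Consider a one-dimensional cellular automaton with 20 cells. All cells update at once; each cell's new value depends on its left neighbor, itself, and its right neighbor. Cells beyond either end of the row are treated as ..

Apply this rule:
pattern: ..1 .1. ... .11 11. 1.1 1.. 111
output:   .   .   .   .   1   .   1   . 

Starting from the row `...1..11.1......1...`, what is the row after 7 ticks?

....1..1..1......1..
.....1..1..1......1.
......1..1..1......1
.......1..1..1......
........1..1..1.....
.........1..1..1....
..........1..1..1...

..........1..1..1...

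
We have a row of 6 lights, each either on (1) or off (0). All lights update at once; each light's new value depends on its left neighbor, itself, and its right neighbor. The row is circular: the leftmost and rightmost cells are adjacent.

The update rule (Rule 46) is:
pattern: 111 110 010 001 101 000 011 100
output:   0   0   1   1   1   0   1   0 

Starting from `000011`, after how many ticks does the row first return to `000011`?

6

tick 1: 000110
tick 2: 001100
tick 3: 011000
tick 4: 110000
tick 5: 100001
tick 6: 000011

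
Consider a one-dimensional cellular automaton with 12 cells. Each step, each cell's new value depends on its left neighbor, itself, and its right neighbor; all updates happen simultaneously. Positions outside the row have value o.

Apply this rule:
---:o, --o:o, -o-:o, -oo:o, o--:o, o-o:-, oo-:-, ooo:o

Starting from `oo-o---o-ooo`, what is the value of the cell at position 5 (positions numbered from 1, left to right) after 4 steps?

step 1: o--ooooo-ooo
step 2: -oooooo--ooo
step 3: -ooooo-ooooo
step 4: -oooo--ooooo
position 5 holds o

o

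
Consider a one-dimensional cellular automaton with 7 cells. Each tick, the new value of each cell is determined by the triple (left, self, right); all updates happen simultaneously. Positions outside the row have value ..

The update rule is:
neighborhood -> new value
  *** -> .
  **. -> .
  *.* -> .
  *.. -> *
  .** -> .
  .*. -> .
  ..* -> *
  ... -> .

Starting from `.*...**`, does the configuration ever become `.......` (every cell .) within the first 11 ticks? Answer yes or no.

yes

*.*.*..
.....*.
....*.*
...*...
..*.*..
.*...*.
*.*.*.*
.......
all cells are . at tick 8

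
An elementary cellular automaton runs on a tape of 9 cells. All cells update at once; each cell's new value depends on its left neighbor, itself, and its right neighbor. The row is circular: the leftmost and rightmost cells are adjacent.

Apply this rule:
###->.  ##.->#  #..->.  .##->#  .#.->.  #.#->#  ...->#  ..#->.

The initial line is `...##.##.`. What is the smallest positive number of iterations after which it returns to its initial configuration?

##.#####.
####...##
...#.#.#.
##..#.#..
##...#...
##.#...#.
###..#..#
..#.....#
....###..
###.#.#.#
..##.#.##
..###.###
..#.###.#
...##.##.

14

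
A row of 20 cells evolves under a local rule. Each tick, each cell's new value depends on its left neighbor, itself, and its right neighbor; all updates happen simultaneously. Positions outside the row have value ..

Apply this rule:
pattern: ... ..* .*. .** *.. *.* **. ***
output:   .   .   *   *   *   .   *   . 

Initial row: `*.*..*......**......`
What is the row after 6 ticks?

*.**.**.....***.....
*.**.***....*.**....
*.**.*.**...*.***...
*.**.*.***..*.*.**..
*.**.*.*.**.*.*.***.
*.**.*.*.**.*.*.*.**

*.**.*.*.**.*.*.*.**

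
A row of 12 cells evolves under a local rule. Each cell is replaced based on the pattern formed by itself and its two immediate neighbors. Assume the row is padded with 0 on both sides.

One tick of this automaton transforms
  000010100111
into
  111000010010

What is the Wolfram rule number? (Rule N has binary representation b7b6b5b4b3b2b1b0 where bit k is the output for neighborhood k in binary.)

145

position 10: 111 → 1  (bit 7 = 1)
position 11: 110 → 0  (bit 6 = 0)
position 5: 101 → 0  (bit 5 = 0)
position 7: 100 → 1  (bit 4 = 1)
position 9: 011 → 0  (bit 3 = 0)
position 4: 010 → 0  (bit 2 = 0)
position 3: 001 → 0  (bit 1 = 0)
position 0: 000 → 1  (bit 0 = 1)
bits b7..b0 = 10010001 = 145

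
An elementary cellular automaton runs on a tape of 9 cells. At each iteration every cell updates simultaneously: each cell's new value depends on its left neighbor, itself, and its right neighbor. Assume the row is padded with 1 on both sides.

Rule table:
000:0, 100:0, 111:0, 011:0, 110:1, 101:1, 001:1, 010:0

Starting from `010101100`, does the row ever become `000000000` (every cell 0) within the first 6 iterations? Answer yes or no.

101010101
110101010
011010101
101101010
110110101
011011010
iteration 6 is 011011010, still not uniform 0

no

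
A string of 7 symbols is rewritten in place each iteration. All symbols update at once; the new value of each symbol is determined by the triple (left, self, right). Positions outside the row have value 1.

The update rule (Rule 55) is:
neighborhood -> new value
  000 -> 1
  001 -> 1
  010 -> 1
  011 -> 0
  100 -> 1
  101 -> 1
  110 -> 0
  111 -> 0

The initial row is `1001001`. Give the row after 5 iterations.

0111110
1000001
0111110  (repeats iteration 1; period 2)
iteration 5: 0111110

0111110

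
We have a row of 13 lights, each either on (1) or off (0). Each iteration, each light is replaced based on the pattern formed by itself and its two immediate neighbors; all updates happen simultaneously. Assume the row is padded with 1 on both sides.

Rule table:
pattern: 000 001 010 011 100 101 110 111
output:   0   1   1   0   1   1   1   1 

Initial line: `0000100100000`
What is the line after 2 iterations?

1110111111010

1001111110001
1110111111010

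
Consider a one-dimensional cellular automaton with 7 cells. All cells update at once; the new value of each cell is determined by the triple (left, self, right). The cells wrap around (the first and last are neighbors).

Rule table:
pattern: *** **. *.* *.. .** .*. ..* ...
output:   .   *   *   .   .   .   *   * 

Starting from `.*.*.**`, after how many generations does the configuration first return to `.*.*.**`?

generation 1: *.*.*.*
generation 2: **.*.*.
generation 3: .**.*.*
generation 4: *.**.*.
generation 5: .*.**.*
generation 6: *.*.**.
generation 7: .*.*.**

7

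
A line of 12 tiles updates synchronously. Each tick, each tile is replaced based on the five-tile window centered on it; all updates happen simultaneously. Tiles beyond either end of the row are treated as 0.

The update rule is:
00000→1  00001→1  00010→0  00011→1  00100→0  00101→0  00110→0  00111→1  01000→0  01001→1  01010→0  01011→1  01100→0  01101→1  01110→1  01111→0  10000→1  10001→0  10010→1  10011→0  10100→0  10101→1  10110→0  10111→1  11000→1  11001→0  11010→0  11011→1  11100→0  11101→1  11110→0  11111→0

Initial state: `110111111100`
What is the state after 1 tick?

011100000011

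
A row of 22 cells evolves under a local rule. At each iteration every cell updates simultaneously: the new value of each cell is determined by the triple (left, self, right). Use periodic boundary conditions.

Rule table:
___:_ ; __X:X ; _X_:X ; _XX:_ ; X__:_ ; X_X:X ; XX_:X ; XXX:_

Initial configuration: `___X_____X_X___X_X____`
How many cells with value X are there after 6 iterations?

6

iteration 1: __XX____XXXX__XXXX____
iteration 2: _X_X___X___X_X___X____
iteration 3: XXXX__XX__XXXX__XX____
iteration 4: ___X_X_X_X___X_X_X___X
iteration 5: __XXXXXXXX__XXXXXX__XX
iteration 6: _X_______X_X_____X_X_X
count of X: 6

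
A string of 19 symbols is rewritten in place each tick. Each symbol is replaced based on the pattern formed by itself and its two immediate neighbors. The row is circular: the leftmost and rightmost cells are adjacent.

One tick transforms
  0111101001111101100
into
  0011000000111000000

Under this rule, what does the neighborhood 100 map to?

0

At position 7 the neighborhood is 100; the next row has 0 there.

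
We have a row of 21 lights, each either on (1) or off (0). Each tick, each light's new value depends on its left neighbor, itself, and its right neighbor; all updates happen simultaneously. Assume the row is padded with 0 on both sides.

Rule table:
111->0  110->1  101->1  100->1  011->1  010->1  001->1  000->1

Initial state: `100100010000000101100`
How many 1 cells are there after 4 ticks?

2

111111111111111111111
100000000000000000001
111111111111111111111  (repeats tick 1; period 2)
tick 4: 100000000000000000001
count of 1: 2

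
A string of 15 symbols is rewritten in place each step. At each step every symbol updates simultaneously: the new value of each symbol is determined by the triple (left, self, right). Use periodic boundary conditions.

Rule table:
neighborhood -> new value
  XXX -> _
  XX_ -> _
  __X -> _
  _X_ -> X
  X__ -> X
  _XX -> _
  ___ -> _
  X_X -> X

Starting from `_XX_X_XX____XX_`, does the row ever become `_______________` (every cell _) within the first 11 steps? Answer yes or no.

___XXX__X_____X
X_____X_XX____X
_X____XX__X____
_XX_____X_XX___
___X____XX__X__
___XX_____X_XX_
_____X____XX__X
X____XX_____X_X
_X_____X____XX_
_XX____XX_____X
X__X_____X____X
step 11 is X__X_____X____X, still not uniform _

no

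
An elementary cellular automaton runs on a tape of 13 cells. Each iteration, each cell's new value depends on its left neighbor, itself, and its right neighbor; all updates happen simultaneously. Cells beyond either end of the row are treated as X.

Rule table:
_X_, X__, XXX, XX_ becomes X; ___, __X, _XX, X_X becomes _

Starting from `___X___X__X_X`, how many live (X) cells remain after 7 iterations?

8

X__XX__XX_X__
XX__XX__X_XX_
XXX__XX_X__X_
XXXX__X_XX_X_
XXXXX_X__X_X_
XXXXX_XX_X_X_
XXXXX__X_X_X_
count of X: 8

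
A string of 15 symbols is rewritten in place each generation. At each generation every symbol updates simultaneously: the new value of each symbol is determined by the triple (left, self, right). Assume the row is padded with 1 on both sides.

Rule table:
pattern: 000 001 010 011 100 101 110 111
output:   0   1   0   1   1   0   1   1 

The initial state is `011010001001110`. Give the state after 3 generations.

011111001111110

generation 1: 011001010111110
generation 2: 011110000111110
generation 3: 011111001111110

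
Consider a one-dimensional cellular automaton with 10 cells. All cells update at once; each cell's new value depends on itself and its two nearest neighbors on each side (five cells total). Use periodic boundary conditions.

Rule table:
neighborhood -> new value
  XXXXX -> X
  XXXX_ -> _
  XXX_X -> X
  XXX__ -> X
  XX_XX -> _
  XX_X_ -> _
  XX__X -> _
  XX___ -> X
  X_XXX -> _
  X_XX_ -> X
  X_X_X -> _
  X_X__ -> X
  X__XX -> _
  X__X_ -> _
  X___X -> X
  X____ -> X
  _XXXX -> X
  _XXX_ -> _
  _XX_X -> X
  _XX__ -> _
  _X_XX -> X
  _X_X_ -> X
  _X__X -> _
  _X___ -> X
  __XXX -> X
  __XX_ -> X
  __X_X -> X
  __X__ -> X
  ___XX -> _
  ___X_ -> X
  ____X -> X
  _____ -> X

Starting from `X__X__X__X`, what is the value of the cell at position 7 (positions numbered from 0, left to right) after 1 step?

_

step 1: ___X__X__X
position 7 holds _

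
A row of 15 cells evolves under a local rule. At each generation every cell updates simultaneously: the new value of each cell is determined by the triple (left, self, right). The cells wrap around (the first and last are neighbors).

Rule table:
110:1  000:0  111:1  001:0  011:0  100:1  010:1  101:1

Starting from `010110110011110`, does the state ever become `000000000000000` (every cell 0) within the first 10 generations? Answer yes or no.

no

011011011001111
101101101100111
110110110110011
111011011011001
111101101101100
011110110110110
001111011011011
100111101101101
110011110110110
011001111011011
generation 10 is 011001111011011, still not uniform 0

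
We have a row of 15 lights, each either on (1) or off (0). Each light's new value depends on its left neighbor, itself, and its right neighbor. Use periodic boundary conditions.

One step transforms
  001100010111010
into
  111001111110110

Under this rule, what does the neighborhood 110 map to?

0

At position 3 the neighborhood is 110; the next row has 0 there.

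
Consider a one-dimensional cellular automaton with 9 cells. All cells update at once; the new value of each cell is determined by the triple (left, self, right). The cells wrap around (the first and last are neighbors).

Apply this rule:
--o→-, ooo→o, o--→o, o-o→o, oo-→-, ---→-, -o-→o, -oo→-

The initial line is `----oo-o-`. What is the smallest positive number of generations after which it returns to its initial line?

36

generation 1: ------ooo
generation 2: o------o-
generation 3: oo-----oo
generation 4: o-o-----o
generation 5: -ooo-----
generation 6: --o-o----
generation 7: --oooo---
generation 8: ---oo-o--
generation 9: -----ooo-
generation 10: ------o-o
generation 11: o-----ooo
generation 12: -o-----oo
generation 13: ooo------
generation 14: -o-o-----
generation 15: -oooo----
generation 16: --oo-o---
generation 17: ----ooo--
generation 18: -----o-o-
generation 19: -----oooo
generation 20: o-----oo-
generation 21: oo------o
generation 22: o-o------
generation 23: oooo-----
generation 24: -oo-o----
generation 25: ---ooo---
generation 26: ----o-o--
generation 27: ----oooo-
generation 28: -----oo-o
generation 29: o------oo
generation 30: -o------o
generation 31: ooo-----o
generation 32: oo-o-----
generation 33: --ooo----
generation 34: ---o-o---
generation 35: ---oooo--
generation 36: ----oo-o-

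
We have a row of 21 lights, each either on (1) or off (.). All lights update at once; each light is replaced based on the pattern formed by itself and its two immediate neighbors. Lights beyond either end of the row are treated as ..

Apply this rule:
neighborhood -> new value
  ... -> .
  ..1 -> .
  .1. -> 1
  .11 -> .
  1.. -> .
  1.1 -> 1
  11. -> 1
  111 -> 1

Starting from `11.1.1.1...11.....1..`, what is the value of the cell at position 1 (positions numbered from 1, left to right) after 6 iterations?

.

.1111111....1.....1..
..111111....1.....1..
...11111....1.....1..
....1111....1.....1..
.....111....1.....1..
......11....1.....1..
position 1 holds .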